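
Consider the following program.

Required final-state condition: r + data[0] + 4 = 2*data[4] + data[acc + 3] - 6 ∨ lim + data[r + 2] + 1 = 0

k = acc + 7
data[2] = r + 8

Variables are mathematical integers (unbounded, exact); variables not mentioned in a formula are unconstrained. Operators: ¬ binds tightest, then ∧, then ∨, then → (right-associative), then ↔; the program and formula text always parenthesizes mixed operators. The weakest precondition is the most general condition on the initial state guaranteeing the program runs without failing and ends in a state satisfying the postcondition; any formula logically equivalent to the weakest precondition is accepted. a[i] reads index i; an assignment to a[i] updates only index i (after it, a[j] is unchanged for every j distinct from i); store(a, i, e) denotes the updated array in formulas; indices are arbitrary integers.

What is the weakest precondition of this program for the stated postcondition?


Working backward. After the program, the postcondition r + data[0] + 4 = 2*data[4] + data[acc + 3] - 6 ∨ lim + data[r + 2] + 1 = 0 must hold; in canonical form it is data[0] + r = data[acc + 3] + 2*data[4] - 10 ∨ data[r + 2] + lim = -1.
Before data[2] := r + 8: data[0] + r = 2*data[4] + store(data, 2, r + 8)[acc + 3] - 10 ∨ store(data, 2, r + 8)[r + 2] + lim = -1
Before k := acc + 7: data[0] + r = 2*data[4] + store(data, 2, r + 8)[acc + 3] - 10 ∨ store(data, 2, r + 8)[r + 2] + lim = -1
Answer: WP = data[0] + r = 2*data[4] + store(data, 2, r + 8)[acc + 3] - 10 ∨ store(data, 2, r + 8)[r + 2] + lim = -1


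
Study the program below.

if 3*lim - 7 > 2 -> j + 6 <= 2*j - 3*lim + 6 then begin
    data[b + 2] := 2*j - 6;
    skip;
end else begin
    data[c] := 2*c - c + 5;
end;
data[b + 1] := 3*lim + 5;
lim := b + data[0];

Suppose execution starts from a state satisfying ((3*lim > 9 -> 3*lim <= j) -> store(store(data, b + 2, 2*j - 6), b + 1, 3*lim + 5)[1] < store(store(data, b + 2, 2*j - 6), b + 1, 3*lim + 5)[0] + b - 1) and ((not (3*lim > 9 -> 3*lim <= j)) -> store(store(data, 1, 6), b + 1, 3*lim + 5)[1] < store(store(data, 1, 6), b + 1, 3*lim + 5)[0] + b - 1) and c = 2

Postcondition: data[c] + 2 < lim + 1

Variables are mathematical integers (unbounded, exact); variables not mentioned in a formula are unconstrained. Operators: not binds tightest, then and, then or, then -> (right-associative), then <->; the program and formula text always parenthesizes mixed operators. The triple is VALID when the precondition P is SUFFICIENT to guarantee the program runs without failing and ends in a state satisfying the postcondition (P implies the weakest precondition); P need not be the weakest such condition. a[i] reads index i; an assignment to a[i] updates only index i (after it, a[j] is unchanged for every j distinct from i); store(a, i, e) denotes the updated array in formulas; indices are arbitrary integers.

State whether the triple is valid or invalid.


Working backward. After the program, the postcondition data[c] + 2 < lim + 1 must hold; in canonical form it is data[c] < lim - 1.
Before lim := b + data[0]: data[c] < data[0] + b - 1
Before data[b + 1] := 3*lim + 5: store(data, b + 1, 3*lim + 5)[c] < store(data, b + 1, 3*lim + 5)[0] + b - 1
Then branch requires store(store(data, b + 2, 2*j - 6), b + 1, 3*lim + 5)[c] < store(store(data, b + 2, 2*j - 6), b + 1, 3*lim + 5)[0] + b - 1; else branch requires store(store(data, c, c + 5), b + 1, 3*lim + 5)[c] < store(store(data, c, c + 5), b + 1, 3*lim + 5)[0] + b - 1.
Before the if: ((3*lim > 9 -> 3*lim <= j) -> store(store(data, b + 2, 2*j - 6), b + 1, 3*lim + 5)[c] < store(store(data, b + 2, 2*j - 6), b + 1, 3*lim + 5)[0] + b - 1) and ((not (3*lim > 9 -> 3*lim <= j)) -> store(store(data, c, c + 5), b + 1, 3*lim + 5)[c] < store(store(data, c, c + 5), b + 1, 3*lim + 5)[0] + b - 1)
The weakest precondition is ((3*lim > 9 -> 3*lim <= j) -> store(store(data, b + 2, 2*j - 6), b + 1, 3*lim + 5)[c] < store(store(data, b + 2, 2*j - 6), b + 1, 3*lim + 5)[0] + b - 1) and ((not (3*lim > 9 -> 3*lim <= j)) -> store(store(data, c, c + 5), b + 1, 3*lim + 5)[c] < store(store(data, c, c + 5), b + 1, 3*lim + 5)[0] + b - 1).
Check whether ((3*lim > 9 -> 3*lim <= j) -> store(store(data, b + 2, 2*j - 6), b + 1, 3*lim + 5)[1] < store(store(data, b + 2, 2*j - 6), b + 1, 3*lim + 5)[0] + b - 1) and ((not (3*lim > 9 -> 3*lim <= j)) -> store(store(data, 1, 6), b + 1, 3*lim + 5)[1] < store(store(data, 1, 6), b + 1, 3*lim + 5)[0] + b - 1) and c = 2 implies it.
Countermodel: at the initial state b = 1, c = 2, data = {[0] = 7, [1] = -14134, [2] = 10, [3] = 10, elsewhere 10}, j = 2, lim = 1, the precondition holds but the weakest precondition fails.
Answer: invalid


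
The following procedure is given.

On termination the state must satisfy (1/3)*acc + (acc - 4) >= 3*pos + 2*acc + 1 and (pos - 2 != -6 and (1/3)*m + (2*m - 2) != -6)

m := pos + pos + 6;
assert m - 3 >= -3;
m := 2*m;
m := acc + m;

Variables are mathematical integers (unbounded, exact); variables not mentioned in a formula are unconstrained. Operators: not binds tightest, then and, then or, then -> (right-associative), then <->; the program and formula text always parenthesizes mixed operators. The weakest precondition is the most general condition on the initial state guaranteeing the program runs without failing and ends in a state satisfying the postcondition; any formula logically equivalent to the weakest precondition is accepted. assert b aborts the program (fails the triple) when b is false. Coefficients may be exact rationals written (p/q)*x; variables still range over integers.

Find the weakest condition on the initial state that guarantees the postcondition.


Working backward. After the program, the postcondition (1/3)*acc + (acc - 4) >= 3*pos + 2*acc + 1 and (pos - 2 != -6 and (1/3)*m + (2*m - 2) != -6) must hold; in canonical form it is (2/3)*acc + 3*pos <= -5 and pos != -4 and (7/3)*m != -4.
Before m := acc + m: (2/3)*acc + 3*pos <= -5 and pos != -4 and (7/3)*acc + (7/3)*m != -4
Before m := 2*m: (2/3)*acc + 3*pos <= -5 and pos != -4 and (7/3)*acc + (14/3)*m != -4
Before assert m - 3 >= -3: m >= 0 and (2/3)*acc + 3*pos <= -5 and pos != -4 and (7/3)*acc + (14/3)*m != -4
Before m := pos + pos + 6: 2*pos >= -6 and (2/3)*acc + 3*pos <= -5 and pos != -4 and (7/3)*acc + (28/3)*pos != -32
Answer: WP = 2*pos >= -6 and (2/3)*acc + 3*pos <= -5 and pos != -4 and (7/3)*acc + (28/3)*pos != -32


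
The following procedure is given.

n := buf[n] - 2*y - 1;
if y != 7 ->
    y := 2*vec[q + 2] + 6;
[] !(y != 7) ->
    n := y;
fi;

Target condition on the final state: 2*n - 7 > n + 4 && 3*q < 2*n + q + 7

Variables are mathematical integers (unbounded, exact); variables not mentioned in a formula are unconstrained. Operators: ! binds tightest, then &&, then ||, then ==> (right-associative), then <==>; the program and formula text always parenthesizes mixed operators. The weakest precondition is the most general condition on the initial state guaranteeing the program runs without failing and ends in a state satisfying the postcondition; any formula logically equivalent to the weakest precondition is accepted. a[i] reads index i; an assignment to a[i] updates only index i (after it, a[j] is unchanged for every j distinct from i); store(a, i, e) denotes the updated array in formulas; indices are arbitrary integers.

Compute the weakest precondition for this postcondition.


Working backward. After the program, the postcondition 2*n - 7 > n + 4 && 3*q < 2*n + q + 7 must hold; in canonical form it is n > 11 && 2*q < 2*n + 7.
Then branch requires n > 11 && 2*q < 2*n + 7; else branch requires y > 11 && 2*q < 2*y + 7.
Before the if: (y != 7 ==> (n > 11 && 2*q < 2*n + 7)) && ((!(y != 7)) ==> (y > 11 && 2*q < 2*y + 7))
Before n := buf[n] - 2*y - 1: (y != 7 ==> (buf[n] > 2*y + 12 && 2*q + 4*y < 2*buf[n] + 5)) && ((!(y != 7)) ==> (y > 11 && 2*q < 2*y + 7))
Answer: WP = (y != 7 ==> (buf[n] > 2*y + 12 && 2*q + 4*y < 2*buf[n] + 5)) && ((!(y != 7)) ==> (y > 11 && 2*q < 2*y + 7))


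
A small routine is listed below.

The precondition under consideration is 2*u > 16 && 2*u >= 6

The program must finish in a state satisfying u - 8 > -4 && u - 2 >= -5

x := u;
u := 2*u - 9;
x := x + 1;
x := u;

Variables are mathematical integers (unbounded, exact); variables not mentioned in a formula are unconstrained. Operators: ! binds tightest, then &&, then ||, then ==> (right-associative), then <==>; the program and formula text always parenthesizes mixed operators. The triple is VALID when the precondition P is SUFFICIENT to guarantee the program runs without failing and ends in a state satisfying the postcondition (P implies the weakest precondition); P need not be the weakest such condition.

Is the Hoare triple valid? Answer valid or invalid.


Working backward. After the program, the postcondition u - 8 > -4 && u - 2 >= -5 must hold; in canonical form it is u > 4 && u >= -3.
Before x := u: u > 4 && u >= -3
Before x := x + 1: u > 4 && u >= -3
Before u := 2*u - 9: 2*u > 13 && 2*u >= 6
Before x := u: 2*u > 13 && 2*u >= 6
The weakest precondition is 2*u > 13 && 2*u >= 6.
Check whether 2*u > 16 && 2*u >= 6 implies it.
Every state satisfying the precondition satisfies the weakest precondition: the implication holds.
Answer: valid


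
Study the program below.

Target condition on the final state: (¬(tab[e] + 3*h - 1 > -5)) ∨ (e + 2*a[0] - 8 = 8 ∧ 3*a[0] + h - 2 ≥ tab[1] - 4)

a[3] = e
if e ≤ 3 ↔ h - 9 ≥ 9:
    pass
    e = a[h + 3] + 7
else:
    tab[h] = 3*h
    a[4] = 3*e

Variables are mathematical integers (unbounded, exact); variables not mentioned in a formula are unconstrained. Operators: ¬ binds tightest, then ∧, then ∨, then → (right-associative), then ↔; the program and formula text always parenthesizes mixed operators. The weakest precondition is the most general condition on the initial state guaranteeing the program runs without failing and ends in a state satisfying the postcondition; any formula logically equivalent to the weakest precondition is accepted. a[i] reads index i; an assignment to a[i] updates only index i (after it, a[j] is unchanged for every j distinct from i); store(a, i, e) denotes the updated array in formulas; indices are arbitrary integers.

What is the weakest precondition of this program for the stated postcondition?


Working backward. After the program, the postcondition (¬(tab[e] + 3*h - 1 > -5)) ∨ (e + 2*a[0] - 8 = 8 ∧ 3*a[0] + h - 2 ≥ tab[1] - 4) must hold; in canonical form it is (¬(tab[e] + 3*h > -4)) ∨ (2*a[0] + e = 16 ∧ 3*a[0] + h ≥ tab[1] - 2).
Then branch requires (¬(tab[a[h + 3] + 7] + 3*h > -4)) ∨ (a[h + 3] + 2*a[0] = 9 ∧ 3*a[0] + h ≥ tab[1] - 2); else branch requires (¬(store(tab, h, 3*h)[e] + 3*h > -4)) ∨ (2*a[0] + e = 16 ∧ 3*a[0] + h ≥ store(tab, h, 3*h)[1] - 2).
Before the if: ((e ≤ 3 ↔ h ≥ 18) → ((¬(tab[a[h + 3] + 7] + 3*h > -4)) ∨ (a[h + 3] + 2*a[0] = 9 ∧ 3*a[0] + h ≥ tab[1] - 2))) ∧ ((¬(e ≤ 3 ↔ h ≥ 18)) → ((¬(store(tab, h, 3*h)[e] + 3*h > -4)) ∨ (2*a[0] + e = 16 ∧ 3*a[0] + h ≥ store(tab, h, 3*h)[1] - 2)))
Before a[3] := e: ((e ≤ 3 ↔ h ≥ 18) → ((¬(tab[store(a, 3, e)[h + 3] + 7] + 3*h > -4)) ∨ (2*a[0] + store(a, 3, e)[h + 3] = 9 ∧ 3*a[0] + h ≥ tab[1] - 2))) ∧ ((¬(e ≤ 3 ↔ h ≥ 18)) → ((¬(store(tab, h, 3*h)[e] + 3*h > -4)) ∨ (2*a[0] + e = 16 ∧ 3*a[0] + h ≥ store(tab, h, 3*h)[1] - 2)))
Answer: WP = ((e ≤ 3 ↔ h ≥ 18) → ((¬(tab[store(a, 3, e)[h + 3] + 7] + 3*h > -4)) ∨ (2*a[0] + store(a, 3, e)[h + 3] = 9 ∧ 3*a[0] + h ≥ tab[1] - 2))) ∧ ((¬(e ≤ 3 ↔ h ≥ 18)) → ((¬(store(tab, h, 3*h)[e] + 3*h > -4)) ∨ (2*a[0] + e = 16 ∧ 3*a[0] + h ≥ store(tab, h, 3*h)[1] - 2)))


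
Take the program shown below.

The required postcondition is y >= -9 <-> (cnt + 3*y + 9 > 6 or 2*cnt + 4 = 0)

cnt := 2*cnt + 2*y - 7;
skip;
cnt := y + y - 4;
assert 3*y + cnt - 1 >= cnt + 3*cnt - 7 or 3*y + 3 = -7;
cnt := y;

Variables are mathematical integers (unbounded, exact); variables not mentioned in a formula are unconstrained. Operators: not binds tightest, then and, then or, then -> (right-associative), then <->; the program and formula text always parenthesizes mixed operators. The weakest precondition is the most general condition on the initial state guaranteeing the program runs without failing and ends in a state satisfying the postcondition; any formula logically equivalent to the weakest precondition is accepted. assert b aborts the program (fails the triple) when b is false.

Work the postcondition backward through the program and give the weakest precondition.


Working backward. After the program, the postcondition y >= -9 <-> (cnt + 3*y + 9 > 6 or 2*cnt + 4 = 0) must hold; in canonical form it is y >= -9 <-> (cnt + 3*y > -3 or 2*cnt = -4).
Before cnt := y: y >= -9 <-> (4*y > -3 or 2*y = -4)
Before assert 3*y + cnt - 1 >= cnt + 3*cnt - 7 or 3*y + 3 = -7: (3*y >= 3*cnt - 6 or 3*y = -10) and (y >= -9 <-> (4*y > -3 or 2*y = -4))
Before cnt := y + y - 4: (3*y <= 18 or 3*y = -10) and (y >= -9 <-> (4*y > -3 or 2*y = -4))
Before skip: (3*y <= 18 or 3*y = -10) and (y >= -9 <-> (4*y > -3 or 2*y = -4))
Before cnt := 2*cnt + 2*y - 7: (3*y <= 18 or 3*y = -10) and (y >= -9 <-> (4*y > -3 or 2*y = -4))
Answer: WP = (3*y <= 18 or 3*y = -10) and (y >= -9 <-> (4*y > -3 or 2*y = -4))


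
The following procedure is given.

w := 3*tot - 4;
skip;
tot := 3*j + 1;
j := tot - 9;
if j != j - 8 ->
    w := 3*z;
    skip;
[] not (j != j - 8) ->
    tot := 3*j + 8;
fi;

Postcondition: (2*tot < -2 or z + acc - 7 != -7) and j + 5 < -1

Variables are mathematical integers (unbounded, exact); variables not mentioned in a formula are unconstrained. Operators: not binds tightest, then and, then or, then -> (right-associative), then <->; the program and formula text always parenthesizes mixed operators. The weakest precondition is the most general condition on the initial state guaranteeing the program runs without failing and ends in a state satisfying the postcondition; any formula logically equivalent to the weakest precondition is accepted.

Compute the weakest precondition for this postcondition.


Working backward. After the program, the postcondition (2*tot < -2 or z + acc - 7 != -7) and j + 5 < -1 must hold; in canonical form it is (2*tot < -2 or acc + z != 0) and j < -6.
Then branch requires (2*tot < -2 or acc + z != 0) and j < -6; else branch requires (6*j < -18 or acc + z != 0) and j < -6.
Before the if: (2*tot < -2 or acc + z != 0) and j < -6
Before j := tot - 9: (2*tot < -2 or acc + z != 0) and tot < 3
Before tot := 3*j + 1: (6*j < -4 or acc + z != 0) and 3*j < 2
Before skip: (6*j < -4 or acc + z != 0) and 3*j < 2
Before w := 3*tot - 4: (6*j < -4 or acc + z != 0) and 3*j < 2
Answer: WP = (6*j < -4 or acc + z != 0) and 3*j < 2


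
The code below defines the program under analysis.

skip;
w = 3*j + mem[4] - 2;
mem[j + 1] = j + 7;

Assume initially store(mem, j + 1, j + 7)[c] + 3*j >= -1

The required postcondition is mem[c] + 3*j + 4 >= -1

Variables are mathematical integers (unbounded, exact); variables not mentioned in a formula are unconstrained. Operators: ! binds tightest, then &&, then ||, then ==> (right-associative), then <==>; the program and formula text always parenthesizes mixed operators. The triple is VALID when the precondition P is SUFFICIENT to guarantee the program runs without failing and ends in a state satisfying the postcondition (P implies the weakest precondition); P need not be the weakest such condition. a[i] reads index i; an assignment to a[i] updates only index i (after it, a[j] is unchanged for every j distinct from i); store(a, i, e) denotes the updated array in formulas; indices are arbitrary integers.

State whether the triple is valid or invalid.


Working backward. After the program, the postcondition mem[c] + 3*j + 4 >= -1 must hold; in canonical form it is mem[c] + 3*j >= -5.
Before mem[j + 1] := j + 7: store(mem, j + 1, j + 7)[c] + 3*j >= -5
Before w := 3*j + mem[4] - 2: store(mem, j + 1, j + 7)[c] + 3*j >= -5
Before skip: store(mem, j + 1, j + 7)[c] + 3*j >= -5
The weakest precondition is store(mem, j + 1, j + 7)[c] + 3*j >= -5.
Check whether store(mem, j + 1, j + 7)[c] + 3*j >= -1 implies it.
Every state satisfying the precondition satisfies the weakest precondition: the implication holds.
Answer: valid


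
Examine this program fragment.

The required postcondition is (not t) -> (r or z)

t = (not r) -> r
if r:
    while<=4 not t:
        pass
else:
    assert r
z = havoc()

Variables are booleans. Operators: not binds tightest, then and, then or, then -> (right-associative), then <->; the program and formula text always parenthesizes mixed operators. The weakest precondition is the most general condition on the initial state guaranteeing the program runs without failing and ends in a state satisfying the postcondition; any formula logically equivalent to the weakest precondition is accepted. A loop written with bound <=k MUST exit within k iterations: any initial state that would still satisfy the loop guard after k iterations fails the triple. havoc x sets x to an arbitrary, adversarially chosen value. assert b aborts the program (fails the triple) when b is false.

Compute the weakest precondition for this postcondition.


Working backward. After the program, (not t) -> (r or z) must hold.
Before havoc z: (not t) -> r
Then branch requires ((not t) -> (((not t) -> (((not t) -> (((not t) -> (t and ((not t) -> r))) and (t -> ((not t) -> r)))) and (t -> ((not t) -> r)))) and (t -> ((not t) -> r)))) and (t -> ((not t) -> r)); else branch requires r and ((not t) -> r).
Before the if: (r -> (((not t) -> (((not t) -> (((not t) -> (((not t) -> (t and ((not t) -> r))) and (t -> ((not t) -> r)))) and (t -> ((not t) -> r)))) and (t -> ((not t) -> r)))) and (t -> ((not t) -> r)))) and ((not r) -> (r and ((not t) -> r)))
Before t := (not r) -> r: (r -> (((not ((not r) -> r)) -> (((not ((not r) -> r)) -> (((not ((not r) -> r)) -> (((not ((not r) -> r)) -> (((not r) -> r) and ((not ((not r) -> r)) -> r))) and (((not r) -> r) -> ((not ((not r) -> r)) -> r)))) and (((not r) -> r) -> ((not ((not r) -> r)) -> r)))) and (((not r) -> r) -> ((not ((not r) -> r)) -> r)))) and (((not r) -> r) -> ((not ((not r) -> r)) -> r)))) and ((not r) -> (r and ((not ((not r) -> r)) -> r)))
Answer: WP = (r -> (((not ((not r) -> r)) -> (((not ((not r) -> r)) -> (((not ((not r) -> r)) -> (((not ((not r) -> r)) -> (((not r) -> r) and ((not ((not r) -> r)) -> r))) and (((not r) -> r) -> ((not ((not r) -> r)) -> r)))) and (((not r) -> r) -> ((not ((not r) -> r)) -> r)))) and (((not r) -> r) -> ((not ((not r) -> r)) -> r)))) and (((not r) -> r) -> ((not ((not r) -> r)) -> r)))) and ((not r) -> (r and ((not ((not r) -> r)) -> r)))


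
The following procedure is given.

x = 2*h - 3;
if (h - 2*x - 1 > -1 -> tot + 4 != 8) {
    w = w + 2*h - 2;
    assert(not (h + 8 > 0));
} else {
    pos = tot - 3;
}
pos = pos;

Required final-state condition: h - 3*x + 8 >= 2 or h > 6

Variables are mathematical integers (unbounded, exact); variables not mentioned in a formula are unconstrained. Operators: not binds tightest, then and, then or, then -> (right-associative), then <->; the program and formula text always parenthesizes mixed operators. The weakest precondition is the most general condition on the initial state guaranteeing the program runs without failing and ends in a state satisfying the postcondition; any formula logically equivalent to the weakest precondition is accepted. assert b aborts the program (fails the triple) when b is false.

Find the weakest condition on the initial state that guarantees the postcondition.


Working backward. After the program, the postcondition h - 3*x + 8 >= 2 or h > 6 must hold; in canonical form it is h >= 3*x - 6 or h > 6.
Before pos := pos: h >= 3*x - 6 or h > 6
Then branch requires (not (h > -8)) and (h >= 3*x - 6 or h > 6); else branch requires h >= 3*x - 6 or h > 6.
Before the if: ((h > 2*x -> tot != 4) -> ((not (h > -8)) and (h >= 3*x - 6 or h > 6))) and ((not (h > 2*x -> tot != 4)) -> (h >= 3*x - 6 or h > 6))
Before x := 2*h - 3: ((3*h < 6 -> tot != 4) -> ((not (h > -8)) and (5*h <= 15 or h > 6))) and ((not (3*h < 6 -> tot != 4)) -> (5*h <= 15 or h > 6))
Answer: WP = ((3*h < 6 -> tot != 4) -> ((not (h > -8)) and (5*h <= 15 or h > 6))) and ((not (3*h < 6 -> tot != 4)) -> (5*h <= 15 or h > 6))


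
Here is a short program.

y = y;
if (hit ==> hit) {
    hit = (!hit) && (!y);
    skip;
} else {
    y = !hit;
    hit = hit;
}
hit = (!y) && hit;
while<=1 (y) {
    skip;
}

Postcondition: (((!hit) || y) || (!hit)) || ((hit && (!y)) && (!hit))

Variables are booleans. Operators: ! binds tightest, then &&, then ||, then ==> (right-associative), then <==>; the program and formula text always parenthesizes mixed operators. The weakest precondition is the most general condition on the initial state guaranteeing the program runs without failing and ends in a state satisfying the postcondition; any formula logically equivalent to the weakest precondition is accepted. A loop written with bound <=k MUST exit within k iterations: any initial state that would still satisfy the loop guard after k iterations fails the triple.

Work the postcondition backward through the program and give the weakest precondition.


Working backward. After the program, the postcondition (((!hit) || y) || (!hit)) || ((hit && (!y)) && (!hit)) must hold; in canonical form it is (!hit) || y.
Before the loop (bound <=1), unroll the exhaustion recursion (WP_0 = exit-now case; WP_j = one more guarded iteration, up to j = 1):
  WP_0: (!y) && ((!hit) || y)
  WP_1: (y ==> ((!y) && ((!hit) || y))) && ((!y) ==> ((!hit) || y))
So before the loop: (y ==> ((!y) && ((!hit) || y))) && ((!y) ==> ((!hit) || y))
Before hit := (!y) && hit: (y ==> ((!y) && ((!((!y) && hit)) || y))) && ((!y) ==> ((!((!y) && hit)) || y))
Then branch requires (y ==> ((!y) && ((!((!y) && (!hit))) || y))) && ((!y) ==> ((!((!y) && (!hit))) || y)); else branch requires hit && (hit ==> (!hit)).
Before the if: (y ==> ((!y) && ((!((!y) && (!hit))) || y))) && ((!y) ==> ((!((!y) && (!hit))) || y))
Before y := y: (y ==> ((!y) && ((!((!y) && (!hit))) || y))) && ((!y) ==> ((!((!y) && (!hit))) || y))
Answer: WP = (y ==> ((!y) && ((!((!y) && (!hit))) || y))) && ((!y) ==> ((!((!y) && (!hit))) || y))


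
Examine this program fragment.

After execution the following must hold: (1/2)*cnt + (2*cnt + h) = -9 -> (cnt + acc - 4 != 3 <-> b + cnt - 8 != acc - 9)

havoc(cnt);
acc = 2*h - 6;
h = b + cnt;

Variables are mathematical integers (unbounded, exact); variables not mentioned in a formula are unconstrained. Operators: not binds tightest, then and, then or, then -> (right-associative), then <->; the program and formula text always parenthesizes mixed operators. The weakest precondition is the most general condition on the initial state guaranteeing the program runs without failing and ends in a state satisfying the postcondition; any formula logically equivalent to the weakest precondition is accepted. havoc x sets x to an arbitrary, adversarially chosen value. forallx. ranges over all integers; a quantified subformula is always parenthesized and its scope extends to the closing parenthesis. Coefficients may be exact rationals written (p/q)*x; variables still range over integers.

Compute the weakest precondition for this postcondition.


Working backward. After the program, the postcondition (1/2)*cnt + (2*cnt + h) = -9 -> (cnt + acc - 4 != 3 <-> b + cnt - 8 != acc - 9) must hold; in canonical form it is (5/2)*cnt + h = -9 -> (acc + cnt != 7 <-> b + cnt != acc - 1).
Before h := b + cnt: b + (7/2)*cnt = -9 -> (acc + cnt != 7 <-> b + cnt != acc - 1)
Before acc := 2*h - 6: b + (7/2)*cnt = -9 -> (cnt + 2*h != 13 <-> b + cnt != 2*h - 7)
Before havoc cnt: forall cnt_1. (b + (7/2)*cnt_1 = -9 -> (cnt_1 + 2*h != 13 <-> b + cnt_1 != 2*h - 7))
Answer: WP = forall cnt_1. (b + (7/2)*cnt_1 = -9 -> (cnt_1 + 2*h != 13 <-> b + cnt_1 != 2*h - 7))


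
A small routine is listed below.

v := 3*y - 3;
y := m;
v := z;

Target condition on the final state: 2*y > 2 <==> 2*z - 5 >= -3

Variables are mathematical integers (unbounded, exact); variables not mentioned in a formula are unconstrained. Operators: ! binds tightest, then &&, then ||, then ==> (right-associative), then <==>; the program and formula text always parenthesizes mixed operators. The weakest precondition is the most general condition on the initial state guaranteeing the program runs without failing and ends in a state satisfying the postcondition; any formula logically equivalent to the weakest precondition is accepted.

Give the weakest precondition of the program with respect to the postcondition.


Working backward. After the program, the postcondition 2*y > 2 <==> 2*z - 5 >= -3 must hold; in canonical form it is 2*y > 2 <==> 2*z >= 2.
Before v := z: 2*y > 2 <==> 2*z >= 2
Before y := m: 2*m > 2 <==> 2*z >= 2
Before v := 3*y - 3: 2*m > 2 <==> 2*z >= 2
Answer: WP = 2*m > 2 <==> 2*z >= 2


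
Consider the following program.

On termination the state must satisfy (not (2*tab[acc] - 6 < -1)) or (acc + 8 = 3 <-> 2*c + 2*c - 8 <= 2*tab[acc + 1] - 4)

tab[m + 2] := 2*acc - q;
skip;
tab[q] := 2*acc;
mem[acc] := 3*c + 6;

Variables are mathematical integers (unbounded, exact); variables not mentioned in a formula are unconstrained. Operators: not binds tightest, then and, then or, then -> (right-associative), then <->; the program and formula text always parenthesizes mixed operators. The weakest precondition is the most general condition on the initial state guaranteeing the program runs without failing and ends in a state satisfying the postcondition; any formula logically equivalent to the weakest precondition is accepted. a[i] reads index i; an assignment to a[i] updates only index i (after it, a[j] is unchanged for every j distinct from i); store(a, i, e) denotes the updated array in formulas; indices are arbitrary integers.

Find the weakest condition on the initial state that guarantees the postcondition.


Working backward. After the program, the postcondition (not (2*tab[acc] - 6 < -1)) or (acc + 8 = 3 <-> 2*c + 2*c - 8 <= 2*tab[acc + 1] - 4) must hold; in canonical form it is (not (2*tab[acc] < 5)) or (acc = -5 <-> 4*c <= 2*tab[acc + 1] + 4).
Before mem[acc] := 3*c + 6: (not (2*tab[acc] < 5)) or (acc = -5 <-> 4*c <= 2*tab[acc + 1] + 4)
Before tab[q] := 2*acc: (not (2*store(tab, q, 2*acc)[acc] < 5)) or (acc = -5 <-> 4*c <= 2*store(tab, q, 2*acc)[acc + 1] + 4)
Before skip: (not (2*store(tab, q, 2*acc)[acc] < 5)) or (acc = -5 <-> 4*c <= 2*store(tab, q, 2*acc)[acc + 1] + 4)
Before tab[m + 2] := 2*acc - q: (not (2*store(store(tab, m + 2, 2*acc - q), q, 2*acc)[acc] < 5)) or (acc = -5 <-> 4*c <= 2*store(store(tab, m + 2, 2*acc - q), q, 2*acc)[acc + 1] + 4)
Answer: WP = (not (2*store(store(tab, m + 2, 2*acc - q), q, 2*acc)[acc] < 5)) or (acc = -5 <-> 4*c <= 2*store(store(tab, m + 2, 2*acc - q), q, 2*acc)[acc + 1] + 4)


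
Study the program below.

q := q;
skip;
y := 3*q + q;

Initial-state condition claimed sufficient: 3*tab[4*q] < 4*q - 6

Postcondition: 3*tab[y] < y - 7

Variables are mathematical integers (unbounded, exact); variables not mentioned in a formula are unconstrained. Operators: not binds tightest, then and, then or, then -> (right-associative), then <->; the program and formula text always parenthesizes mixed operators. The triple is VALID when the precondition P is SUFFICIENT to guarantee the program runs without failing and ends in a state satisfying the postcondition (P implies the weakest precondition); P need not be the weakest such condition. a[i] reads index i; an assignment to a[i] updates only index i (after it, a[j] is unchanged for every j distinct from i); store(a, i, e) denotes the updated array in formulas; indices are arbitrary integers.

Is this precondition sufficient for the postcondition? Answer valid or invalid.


Working backward. After the program, 3*tab[y] < y - 7 must hold.
Before y := 3*q + q: 3*tab[4*q] < 4*q - 7
Before skip: 3*tab[4*q] < 4*q - 7
Before q := q: 3*tab[4*q] < 4*q - 7
The weakest precondition is 3*tab[4*q] < 4*q - 7.
Check whether 3*tab[4*q] < 4*q - 6 implies it.
Countermodel: at the initial state q = 1, tab = {[4] = -1, elsewhere -1}, the precondition holds but the weakest precondition fails.
Answer: invalid


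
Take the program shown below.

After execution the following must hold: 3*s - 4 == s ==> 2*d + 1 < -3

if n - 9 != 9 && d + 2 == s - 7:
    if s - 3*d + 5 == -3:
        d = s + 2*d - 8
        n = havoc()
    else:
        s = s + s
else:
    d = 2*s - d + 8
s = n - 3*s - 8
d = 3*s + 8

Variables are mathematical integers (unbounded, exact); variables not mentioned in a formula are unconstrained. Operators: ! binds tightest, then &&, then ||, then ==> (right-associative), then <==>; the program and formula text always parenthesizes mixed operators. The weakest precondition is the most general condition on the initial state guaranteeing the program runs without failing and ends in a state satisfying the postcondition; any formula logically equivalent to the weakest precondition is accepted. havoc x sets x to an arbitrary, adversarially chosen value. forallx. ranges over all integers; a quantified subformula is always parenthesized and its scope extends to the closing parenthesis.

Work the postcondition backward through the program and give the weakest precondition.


Working backward. After the program, the postcondition 3*s - 4 == s ==> 2*d + 1 < -3 must hold; in canonical form it is 2*s == 4 ==> 2*d < -4.
Before d := 3*s + 8: 2*s == 4 ==> 6*s < -20
Before s := n - 3*s - 8: 2*n == 6*s + 20 ==> 6*n < 18*s + 28
Then branch requires (s == 3*d - 8 ==> (forall n_1. (2*n_1 == 6*s + 20 ==> 6*n_1 < 18*s + 28))) && ((!(s == 3*d - 8)) ==> (2*n == 12*s + 20 ==> 6*n < 36*s + 28)); else branch requires 2*n == 6*s + 20 ==> 6*n < 18*s + 28.
Before the if: ((n != 18 && d == s - 9) ==> ((s == 3*d - 8 ==> (forall n_1. (2*n_1 == 6*s + 20 ==> 6*n_1 < 18*s + 28))) && ((!(s == 3*d - 8)) ==> (2*n == 12*s + 20 ==> 6*n < 36*s + 28)))) && ((!(n != 18 && d == s - 9)) ==> (2*n == 6*s + 20 ==> 6*n < 18*s + 28))
Answer: WP = ((n != 18 && d == s - 9) ==> ((s == 3*d - 8 ==> (forall n_1. (2*n_1 == 6*s + 20 ==> 6*n_1 < 18*s + 28))) && ((!(s == 3*d - 8)) ==> (2*n == 12*s + 20 ==> 6*n < 36*s + 28)))) && ((!(n != 18 && d == s - 9)) ==> (2*n == 6*s + 20 ==> 6*n < 18*s + 28))


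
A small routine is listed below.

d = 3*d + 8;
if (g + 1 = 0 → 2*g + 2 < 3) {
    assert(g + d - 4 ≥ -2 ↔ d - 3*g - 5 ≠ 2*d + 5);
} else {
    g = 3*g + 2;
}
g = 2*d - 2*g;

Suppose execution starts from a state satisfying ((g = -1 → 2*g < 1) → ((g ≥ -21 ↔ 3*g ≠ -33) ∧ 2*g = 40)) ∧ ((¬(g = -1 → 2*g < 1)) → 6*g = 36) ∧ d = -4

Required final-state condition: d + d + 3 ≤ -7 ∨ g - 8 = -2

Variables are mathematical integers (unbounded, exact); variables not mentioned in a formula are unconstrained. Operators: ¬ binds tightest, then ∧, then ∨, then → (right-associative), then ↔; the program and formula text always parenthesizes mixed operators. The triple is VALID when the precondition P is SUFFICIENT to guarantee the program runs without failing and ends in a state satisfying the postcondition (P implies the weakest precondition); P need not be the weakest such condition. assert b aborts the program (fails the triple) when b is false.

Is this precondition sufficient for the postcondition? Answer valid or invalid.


Working backward. After the program, the postcondition d + d + 3 ≤ -7 ∨ g - 8 = -2 must hold; in canonical form it is 2*d ≤ -10 ∨ g = 6.
Before g := 2*d - 2*g: 2*d ≤ -10 ∨ 2*d = 2*g + 6
Then branch requires (d + g ≥ 2 ↔ d + 3*g ≠ -10) ∧ (2*d ≤ -10 ∨ 2*d = 2*g + 6); else branch requires 2*d ≤ -10 ∨ 2*d = 6*g + 10.
Before the if: ((g = -1 → 2*g < 1) → ((d + g ≥ 2 ↔ d + 3*g ≠ -10) ∧ (2*d ≤ -10 ∨ 2*d = 2*g + 6))) ∧ ((¬(g = -1 → 2*g < 1)) → (2*d ≤ -10 ∨ 2*d = 6*g + 10))
Before d := 3*d + 8: ((g = -1 → 2*g < 1) → ((3*d + g ≥ -6 ↔ 3*d + 3*g ≠ -18) ∧ (6*d ≤ -26 ∨ 6*d = 2*g - 10))) ∧ ((¬(g = -1 → 2*g < 1)) → (6*d ≤ -26 ∨ 6*d = 6*g - 6))
The weakest precondition is ((g = -1 → 2*g < 1) → ((3*d + g ≥ -6 ↔ 3*d + 3*g ≠ -18) ∧ (6*d ≤ -26 ∨ 6*d = 2*g - 10))) ∧ ((¬(g = -1 → 2*g < 1)) → (6*d ≤ -26 ∨ 6*d = 6*g - 6)).
Check whether ((g = -1 → 2*g < 1) → ((g ≥ -21 ↔ 3*g ≠ -33) ∧ 2*g = 40)) ∧ ((¬(g = -1 → 2*g < 1)) → 6*g = 36) ∧ d = -4 implies it.
Countermodel: at the initial state d = -4, g = 20, the precondition holds but the weakest precondition fails.
Answer: invalid


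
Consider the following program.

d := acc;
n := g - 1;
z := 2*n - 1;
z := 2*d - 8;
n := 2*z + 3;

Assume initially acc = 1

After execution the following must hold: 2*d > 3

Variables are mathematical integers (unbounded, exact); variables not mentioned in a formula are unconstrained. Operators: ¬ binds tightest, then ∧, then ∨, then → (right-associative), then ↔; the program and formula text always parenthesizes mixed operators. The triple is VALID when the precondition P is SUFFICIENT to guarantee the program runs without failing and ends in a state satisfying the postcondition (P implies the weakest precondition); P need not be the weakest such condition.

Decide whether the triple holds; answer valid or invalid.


Working backward. After the program, 2*d > 3 must hold.
Before n := 2*z + 3: 2*d > 3
Before z := 2*d - 8: 2*d > 3
Before z := 2*n - 1: 2*d > 3
Before n := g - 1: 2*d > 3
Before d := acc: 2*acc > 3
The weakest precondition is 2*acc > 3.
Check whether acc = 1 implies it.
Countermodel: at the initial state acc = 1, the precondition holds but the weakest precondition fails.
Answer: invalid


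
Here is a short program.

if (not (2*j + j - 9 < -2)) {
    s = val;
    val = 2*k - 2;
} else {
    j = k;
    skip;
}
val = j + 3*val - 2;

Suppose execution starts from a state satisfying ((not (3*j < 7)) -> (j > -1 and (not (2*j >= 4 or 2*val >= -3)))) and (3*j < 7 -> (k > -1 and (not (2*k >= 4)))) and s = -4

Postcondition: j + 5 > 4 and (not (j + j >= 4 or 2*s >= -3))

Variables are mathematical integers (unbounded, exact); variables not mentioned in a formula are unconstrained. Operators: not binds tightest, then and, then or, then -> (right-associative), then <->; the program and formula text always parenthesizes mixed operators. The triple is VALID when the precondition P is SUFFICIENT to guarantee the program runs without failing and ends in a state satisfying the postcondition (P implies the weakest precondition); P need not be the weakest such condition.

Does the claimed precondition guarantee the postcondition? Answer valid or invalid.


Working backward. After the program, the postcondition j + 5 > 4 and (not (j + j >= 4 or 2*s >= -3)) must hold; in canonical form it is j > -1 and (not (2*j >= 4 or 2*s >= -3)).
Before val := j + 3*val - 2: j > -1 and (not (2*j >= 4 or 2*s >= -3))
Then branch requires j > -1 and (not (2*j >= 4 or 2*val >= -3)); else branch requires k > -1 and (not (2*k >= 4 or 2*s >= -3)).
Before the if: ((not (3*j < 7)) -> (j > -1 and (not (2*j >= 4 or 2*val >= -3)))) and (3*j < 7 -> (k > -1 and (not (2*k >= 4 or 2*s >= -3))))
The weakest precondition is ((not (3*j < 7)) -> (j > -1 and (not (2*j >= 4 or 2*val >= -3)))) and (3*j < 7 -> (k > -1 and (not (2*k >= 4 or 2*s >= -3)))).
Check whether ((not (3*j < 7)) -> (j > -1 and (not (2*j >= 4 or 2*val >= -3)))) and (3*j < 7 -> (k > -1 and (not (2*k >= 4)))) and s = -4 implies it.
Every state satisfying the precondition satisfies the weakest precondition: the implication holds.
Answer: valid


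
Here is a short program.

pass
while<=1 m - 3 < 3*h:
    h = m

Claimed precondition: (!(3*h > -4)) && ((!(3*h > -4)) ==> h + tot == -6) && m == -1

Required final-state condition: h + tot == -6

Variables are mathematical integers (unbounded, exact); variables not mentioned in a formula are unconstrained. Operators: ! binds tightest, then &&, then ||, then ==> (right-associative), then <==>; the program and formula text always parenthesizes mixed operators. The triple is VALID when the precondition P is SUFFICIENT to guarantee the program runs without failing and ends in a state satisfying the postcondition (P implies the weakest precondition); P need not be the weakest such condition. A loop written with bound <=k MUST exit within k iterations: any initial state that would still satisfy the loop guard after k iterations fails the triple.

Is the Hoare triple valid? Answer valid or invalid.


Working backward. After the program, h + tot == -6 must hold.
Before the loop (bound <=1), unroll the exhaustion recursion (WP_0 = exit-now case; WP_j = one more guarded iteration, up to j = 1):
  WP_0: (!(m < 3*h + 3)) && h + tot == -6
  WP_1: (m < 3*h + 3 ==> ((!(2*m > -3)) && m + tot == -6)) && ((!(m < 3*h + 3)) ==> h + tot == -6)
So before the loop: (m < 3*h + 3 ==> ((!(2*m > -3)) && m + tot == -6)) && ((!(m < 3*h + 3)) ==> h + tot == -6)
Before skip: (m < 3*h + 3 ==> ((!(2*m > -3)) && m + tot == -6)) && ((!(m < 3*h + 3)) ==> h + tot == -6)
The weakest precondition is (m < 3*h + 3 ==> ((!(2*m > -3)) && m + tot == -6)) && ((!(m < 3*h + 3)) ==> h + tot == -6).
Check whether (!(3*h > -4)) && ((!(3*h > -4)) ==> h + tot == -6) && m == -1 implies it.
Every state satisfying the precondition satisfies the weakest precondition: the implication holds.
Answer: valid


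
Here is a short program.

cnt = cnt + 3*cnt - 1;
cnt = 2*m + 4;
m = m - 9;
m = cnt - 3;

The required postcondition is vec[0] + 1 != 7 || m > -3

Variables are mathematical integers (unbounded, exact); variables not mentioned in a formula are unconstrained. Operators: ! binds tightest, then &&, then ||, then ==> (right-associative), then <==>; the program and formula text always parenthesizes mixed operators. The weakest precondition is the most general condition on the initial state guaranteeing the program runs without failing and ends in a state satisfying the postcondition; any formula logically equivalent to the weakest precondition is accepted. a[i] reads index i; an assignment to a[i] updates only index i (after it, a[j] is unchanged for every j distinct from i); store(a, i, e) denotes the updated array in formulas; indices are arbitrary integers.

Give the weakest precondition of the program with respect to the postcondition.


Working backward. After the program, the postcondition vec[0] + 1 != 7 || m > -3 must hold; in canonical form it is vec[0] != 6 || m > -3.
Before m := cnt - 3: vec[0] != 6 || cnt > 0
Before m := m - 9: vec[0] != 6 || cnt > 0
Before cnt := 2*m + 4: vec[0] != 6 || 2*m > -4
Before cnt := cnt + 3*cnt - 1: vec[0] != 6 || 2*m > -4
Answer: WP = vec[0] != 6 || 2*m > -4


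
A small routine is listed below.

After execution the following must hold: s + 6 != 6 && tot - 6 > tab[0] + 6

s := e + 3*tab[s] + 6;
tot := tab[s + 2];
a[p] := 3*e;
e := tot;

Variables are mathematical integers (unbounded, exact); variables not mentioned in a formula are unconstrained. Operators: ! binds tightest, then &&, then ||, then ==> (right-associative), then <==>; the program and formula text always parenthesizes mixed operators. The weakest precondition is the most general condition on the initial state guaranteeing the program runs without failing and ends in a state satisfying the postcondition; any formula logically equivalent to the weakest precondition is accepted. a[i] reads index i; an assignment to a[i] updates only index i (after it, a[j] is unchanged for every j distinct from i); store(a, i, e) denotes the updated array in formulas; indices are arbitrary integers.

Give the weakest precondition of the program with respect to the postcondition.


Working backward. After the program, the postcondition s + 6 != 6 && tot - 6 > tab[0] + 6 must hold; in canonical form it is s != 0 && tot > tab[0] + 12.
Before e := tot: s != 0 && tot > tab[0] + 12
Before a[p] := 3*e: s != 0 && tot > tab[0] + 12
Before tot := tab[s + 2]: s != 0 && tab[s + 2] > tab[0] + 12
Before s := e + 3*tab[s] + 6: 3*tab[s] + e != -6 && tab[3*tab[s] + e + 8] > tab[0] + 12
Answer: WP = 3*tab[s] + e != -6 && tab[3*tab[s] + e + 8] > tab[0] + 12


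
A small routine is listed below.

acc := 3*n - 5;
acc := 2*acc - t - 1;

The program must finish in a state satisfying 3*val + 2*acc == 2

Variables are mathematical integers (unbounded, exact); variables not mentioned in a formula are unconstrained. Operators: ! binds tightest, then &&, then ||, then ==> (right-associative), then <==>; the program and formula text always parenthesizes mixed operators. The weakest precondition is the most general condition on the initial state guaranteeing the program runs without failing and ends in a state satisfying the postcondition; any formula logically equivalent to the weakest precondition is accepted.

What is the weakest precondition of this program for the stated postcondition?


Working backward. After the program, the postcondition 3*val + 2*acc == 2 must hold; in canonical form it is 2*acc + 3*val == 2.
Before acc := 2*acc - t - 1: 4*acc + 3*val == 2*t + 4
Before acc := 3*n - 5: 12*n + 3*val == 2*t + 24
Answer: WP = 12*n + 3*val == 2*t + 24
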